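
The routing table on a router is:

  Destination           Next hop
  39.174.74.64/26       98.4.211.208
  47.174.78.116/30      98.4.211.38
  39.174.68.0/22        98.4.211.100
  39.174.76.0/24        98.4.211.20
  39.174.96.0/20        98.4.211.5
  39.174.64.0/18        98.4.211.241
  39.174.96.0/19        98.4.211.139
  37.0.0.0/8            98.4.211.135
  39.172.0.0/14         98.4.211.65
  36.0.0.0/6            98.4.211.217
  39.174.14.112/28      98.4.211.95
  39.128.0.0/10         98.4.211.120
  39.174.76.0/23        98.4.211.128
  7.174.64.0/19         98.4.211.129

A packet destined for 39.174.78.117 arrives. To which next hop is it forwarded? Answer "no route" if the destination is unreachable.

98.4.211.241

Routes whose prefix contains 39.174.78.117:
  36.0.0.0/6 (36.0.0.0 - 39.255.255.255) -> 98.4.211.217
  39.128.0.0/10 (39.128.0.0 - 39.191.255.255) -> 98.4.211.120
  39.172.0.0/14 (39.172.0.0 - 39.175.255.255) -> 98.4.211.65
  39.174.64.0/18 (39.174.64.0 - 39.174.127.255) -> 98.4.211.241
More-specific entries that do NOT match:
  47.174.78.116/30 (47.174.78.116 - 47.174.78.119) does not contain 39.174.78.117
  39.174.14.112/28 (39.174.14.112 - 39.174.14.127) does not contain 39.174.78.117
  39.174.74.64/26 (39.174.74.64 - 39.174.74.127) does not contain 39.174.78.117
  39.174.76.0/24 (39.174.76.0 - 39.174.76.255) does not contain 39.174.78.117
  39.174.76.0/23 (39.174.76.0 - 39.174.77.255) does not contain 39.174.78.117
  39.174.68.0/22 (39.174.68.0 - 39.174.71.255) does not contain 39.174.78.117
  39.174.96.0/20 (39.174.96.0 - 39.174.111.255) does not contain 39.174.78.117
  39.174.96.0/19 (39.174.96.0 - 39.174.127.255) does not contain 39.174.78.117
  7.174.64.0/19 (7.174.64.0 - 7.174.95.255) does not contain 39.174.78.117
Longest matching prefix is /18 -> next hop 98.4.211.241.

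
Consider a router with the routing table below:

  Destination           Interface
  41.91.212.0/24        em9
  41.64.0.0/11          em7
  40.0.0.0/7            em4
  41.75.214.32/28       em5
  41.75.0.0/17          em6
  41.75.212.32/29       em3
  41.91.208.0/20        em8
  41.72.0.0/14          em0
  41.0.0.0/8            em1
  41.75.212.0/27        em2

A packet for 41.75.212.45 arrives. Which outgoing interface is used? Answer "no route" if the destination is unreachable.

em0

Routes whose prefix contains 41.75.212.45:
  40.0.0.0/7 (40.0.0.0 - 41.255.255.255) -> em4
  41.0.0.0/8 (41.0.0.0 - 41.255.255.255) -> em1
  41.64.0.0/11 (41.64.0.0 - 41.95.255.255) -> em7
  41.72.0.0/14 (41.72.0.0 - 41.75.255.255) -> em0
More-specific entries that do NOT match:
  41.75.212.32/29 (41.75.212.32 - 41.75.212.39) does not contain 41.75.212.45
  41.75.214.32/28 (41.75.214.32 - 41.75.214.47) does not contain 41.75.212.45
  41.75.212.0/27 (41.75.212.0 - 41.75.212.31) does not contain 41.75.212.45
  41.91.212.0/24 (41.91.212.0 - 41.91.212.255) does not contain 41.75.212.45
  41.91.208.0/20 (41.91.208.0 - 41.91.223.255) does not contain 41.75.212.45
  41.75.0.0/17 (41.75.0.0 - 41.75.127.255) does not contain 41.75.212.45
Longest matching prefix is /14 -> interface em0.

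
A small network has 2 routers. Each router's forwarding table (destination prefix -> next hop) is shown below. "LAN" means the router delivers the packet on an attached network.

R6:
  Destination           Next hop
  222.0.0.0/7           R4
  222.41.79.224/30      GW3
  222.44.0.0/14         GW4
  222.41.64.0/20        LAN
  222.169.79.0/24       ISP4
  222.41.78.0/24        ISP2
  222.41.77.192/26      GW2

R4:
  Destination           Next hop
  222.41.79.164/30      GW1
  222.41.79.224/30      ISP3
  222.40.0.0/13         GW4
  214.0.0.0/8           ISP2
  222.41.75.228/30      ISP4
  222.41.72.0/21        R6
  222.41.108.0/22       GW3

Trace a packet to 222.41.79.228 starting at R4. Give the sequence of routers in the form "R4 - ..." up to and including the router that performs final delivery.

R4 - R6

At R4: longest match for 222.41.79.228 is 222.41.72.0/21 -> R6
At R6: longest match for 222.41.79.228 is 222.41.64.0/20 -> LAN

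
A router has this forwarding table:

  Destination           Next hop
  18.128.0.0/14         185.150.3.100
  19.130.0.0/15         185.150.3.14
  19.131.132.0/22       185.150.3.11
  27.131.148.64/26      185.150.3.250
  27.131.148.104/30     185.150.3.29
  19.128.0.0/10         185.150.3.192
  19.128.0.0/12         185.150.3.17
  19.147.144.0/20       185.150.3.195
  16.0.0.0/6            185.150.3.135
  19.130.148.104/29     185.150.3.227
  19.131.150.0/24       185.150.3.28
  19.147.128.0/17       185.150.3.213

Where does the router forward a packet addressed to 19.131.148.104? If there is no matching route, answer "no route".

185.150.3.14

Routes whose prefix contains 19.131.148.104:
  16.0.0.0/6 (16.0.0.0 - 19.255.255.255) -> 185.150.3.135
  19.128.0.0/10 (19.128.0.0 - 19.191.255.255) -> 185.150.3.192
  19.128.0.0/12 (19.128.0.0 - 19.143.255.255) -> 185.150.3.17
  19.130.0.0/15 (19.130.0.0 - 19.131.255.255) -> 185.150.3.14
More-specific entries that do NOT match:
  27.131.148.104/30 (27.131.148.104 - 27.131.148.107) does not contain 19.131.148.104
  19.130.148.104/29 (19.130.148.104 - 19.130.148.111) does not contain 19.131.148.104
  27.131.148.64/26 (27.131.148.64 - 27.131.148.127) does not contain 19.131.148.104
  19.131.150.0/24 (19.131.150.0 - 19.131.150.255) does not contain 19.131.148.104
  19.131.132.0/22 (19.131.132.0 - 19.131.135.255) does not contain 19.131.148.104
  19.147.144.0/20 (19.147.144.0 - 19.147.159.255) does not contain 19.131.148.104
  19.147.128.0/17 (19.147.128.0 - 19.147.255.255) does not contain 19.131.148.104
Longest matching prefix is /15 -> next hop 185.150.3.14.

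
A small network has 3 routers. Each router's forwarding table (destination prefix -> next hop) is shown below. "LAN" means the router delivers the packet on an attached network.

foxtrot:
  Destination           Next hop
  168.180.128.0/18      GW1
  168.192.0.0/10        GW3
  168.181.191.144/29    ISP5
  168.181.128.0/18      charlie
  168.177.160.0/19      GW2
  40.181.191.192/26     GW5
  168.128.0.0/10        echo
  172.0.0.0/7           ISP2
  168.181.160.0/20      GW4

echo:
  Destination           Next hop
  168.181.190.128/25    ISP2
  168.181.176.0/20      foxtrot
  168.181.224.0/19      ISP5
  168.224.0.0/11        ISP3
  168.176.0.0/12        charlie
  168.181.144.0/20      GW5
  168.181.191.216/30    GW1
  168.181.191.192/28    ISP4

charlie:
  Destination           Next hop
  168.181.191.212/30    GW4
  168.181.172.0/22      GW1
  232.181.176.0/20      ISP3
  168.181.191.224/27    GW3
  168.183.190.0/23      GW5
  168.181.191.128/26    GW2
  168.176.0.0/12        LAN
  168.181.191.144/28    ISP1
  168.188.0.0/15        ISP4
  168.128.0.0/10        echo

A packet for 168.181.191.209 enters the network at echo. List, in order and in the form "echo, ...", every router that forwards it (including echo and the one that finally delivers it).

At echo: longest match for 168.181.191.209 is 168.181.176.0/20 -> foxtrot
At foxtrot: longest match for 168.181.191.209 is 168.181.128.0/18 -> charlie
At charlie: longest match for 168.181.191.209 is 168.176.0.0/12 -> LAN

echo, foxtrot, charlie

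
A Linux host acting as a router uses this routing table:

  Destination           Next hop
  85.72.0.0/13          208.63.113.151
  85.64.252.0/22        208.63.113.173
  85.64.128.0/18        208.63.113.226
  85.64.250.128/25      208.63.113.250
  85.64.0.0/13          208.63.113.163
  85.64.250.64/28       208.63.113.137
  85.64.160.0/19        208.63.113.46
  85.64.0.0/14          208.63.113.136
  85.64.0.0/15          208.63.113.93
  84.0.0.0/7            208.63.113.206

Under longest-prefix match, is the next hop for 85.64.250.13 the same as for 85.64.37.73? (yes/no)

85.64.250.13: longest match 85.64.0.0/15 -> 208.63.113.93
85.64.37.73: longest match 85.64.0.0/15 -> 208.63.113.93

yes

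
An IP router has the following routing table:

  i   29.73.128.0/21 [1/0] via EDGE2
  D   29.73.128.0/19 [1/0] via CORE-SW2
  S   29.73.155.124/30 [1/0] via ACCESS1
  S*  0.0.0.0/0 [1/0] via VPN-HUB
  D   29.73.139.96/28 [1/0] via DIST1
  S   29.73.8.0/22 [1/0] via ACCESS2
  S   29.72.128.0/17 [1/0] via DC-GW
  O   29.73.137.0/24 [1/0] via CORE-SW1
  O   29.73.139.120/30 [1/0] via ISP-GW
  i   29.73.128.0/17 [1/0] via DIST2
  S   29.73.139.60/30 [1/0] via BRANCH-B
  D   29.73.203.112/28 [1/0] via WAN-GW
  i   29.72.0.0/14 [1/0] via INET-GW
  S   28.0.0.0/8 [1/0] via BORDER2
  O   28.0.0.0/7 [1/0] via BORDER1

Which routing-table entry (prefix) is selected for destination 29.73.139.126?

29.73.128.0/19

Entries matching 29.73.139.126:
  0.0.0.0/0 (default, matches everything)
  28.0.0.0/7 (28.0.0.0 - 29.255.255.255)
  29.72.0.0/14 (29.72.0.0 - 29.75.255.255)
  29.73.128.0/17 (29.73.128.0 - 29.73.255.255)
  29.73.128.0/19 (29.73.128.0 - 29.73.159.255)
Most specific is 29.73.128.0/19.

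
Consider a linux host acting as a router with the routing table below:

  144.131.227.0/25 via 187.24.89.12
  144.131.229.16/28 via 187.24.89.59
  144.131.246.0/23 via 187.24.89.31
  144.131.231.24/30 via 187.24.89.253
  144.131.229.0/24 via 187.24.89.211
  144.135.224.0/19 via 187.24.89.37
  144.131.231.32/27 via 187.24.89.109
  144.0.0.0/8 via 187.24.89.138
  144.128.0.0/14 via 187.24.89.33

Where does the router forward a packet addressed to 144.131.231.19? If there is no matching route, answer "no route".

Routes whose prefix contains 144.131.231.19:
  144.0.0.0/8 (144.0.0.0 - 144.255.255.255) -> 187.24.89.138
  144.128.0.0/14 (144.128.0.0 - 144.131.255.255) -> 187.24.89.33
More-specific entries that do NOT match:
  144.131.231.24/30 (144.131.231.24 - 144.131.231.27) does not contain 144.131.231.19
  144.131.229.16/28 (144.131.229.16 - 144.131.229.31) does not contain 144.131.231.19
  144.131.231.32/27 (144.131.231.32 - 144.131.231.63) does not contain 144.131.231.19
  144.131.227.0/25 (144.131.227.0 - 144.131.227.127) does not contain 144.131.231.19
  144.131.229.0/24 (144.131.229.0 - 144.131.229.255) does not contain 144.131.231.19
  144.131.246.0/23 (144.131.246.0 - 144.131.247.255) does not contain 144.131.231.19
  144.135.224.0/19 (144.135.224.0 - 144.135.255.255) does not contain 144.131.231.19
Longest matching prefix is /14 -> next hop 187.24.89.33.

187.24.89.33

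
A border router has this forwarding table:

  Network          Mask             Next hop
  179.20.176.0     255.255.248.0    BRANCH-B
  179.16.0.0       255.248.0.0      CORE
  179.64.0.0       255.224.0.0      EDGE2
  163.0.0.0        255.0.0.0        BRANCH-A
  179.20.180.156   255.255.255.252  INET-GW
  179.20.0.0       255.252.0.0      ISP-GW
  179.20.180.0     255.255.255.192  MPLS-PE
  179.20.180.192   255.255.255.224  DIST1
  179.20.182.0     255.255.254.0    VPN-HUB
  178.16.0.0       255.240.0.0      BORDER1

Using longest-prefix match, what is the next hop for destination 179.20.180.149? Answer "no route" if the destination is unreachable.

Routes whose prefix contains 179.20.180.149:
  179.16.0.0/13 (179.16.0.0 - 179.23.255.255) -> CORE
  179.20.0.0/14 (179.20.0.0 - 179.23.255.255) -> ISP-GW
  179.20.176.0/21 (179.20.176.0 - 179.20.183.255) -> BRANCH-B
More-specific entries that do NOT match:
  179.20.180.156/30 (179.20.180.156 - 179.20.180.159) does not contain 179.20.180.149
  179.20.180.192/27 (179.20.180.192 - 179.20.180.223) does not contain 179.20.180.149
  179.20.180.0/26 (179.20.180.0 - 179.20.180.63) does not contain 179.20.180.149
  179.20.182.0/23 (179.20.182.0 - 179.20.183.255) does not contain 179.20.180.149
Longest matching prefix is /21 -> next hop BRANCH-B.

BRANCH-B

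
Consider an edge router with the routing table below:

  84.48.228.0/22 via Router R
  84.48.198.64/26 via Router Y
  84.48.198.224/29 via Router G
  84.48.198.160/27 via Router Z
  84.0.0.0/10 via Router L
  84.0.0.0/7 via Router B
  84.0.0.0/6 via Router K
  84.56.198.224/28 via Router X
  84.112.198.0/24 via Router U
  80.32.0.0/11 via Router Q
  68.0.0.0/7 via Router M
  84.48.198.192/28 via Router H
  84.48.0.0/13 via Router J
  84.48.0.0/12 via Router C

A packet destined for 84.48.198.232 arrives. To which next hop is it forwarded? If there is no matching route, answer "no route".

Router J

Routes whose prefix contains 84.48.198.232:
  84.0.0.0/6 (84.0.0.0 - 87.255.255.255) -> Router K
  84.0.0.0/7 (84.0.0.0 - 85.255.255.255) -> Router B
  84.0.0.0/10 (84.0.0.0 - 84.63.255.255) -> Router L
  84.48.0.0/12 (84.48.0.0 - 84.63.255.255) -> Router C
  84.48.0.0/13 (84.48.0.0 - 84.55.255.255) -> Router J
More-specific entries that do NOT match:
  84.48.198.224/29 (84.48.198.224 - 84.48.198.231) does not contain 84.48.198.232
  84.56.198.224/28 (84.56.198.224 - 84.56.198.239) does not contain 84.48.198.232
  84.48.198.192/28 (84.48.198.192 - 84.48.198.207) does not contain 84.48.198.232
  84.48.198.160/27 (84.48.198.160 - 84.48.198.191) does not contain 84.48.198.232
  84.48.198.64/26 (84.48.198.64 - 84.48.198.127) does not contain 84.48.198.232
  84.112.198.0/24 (84.112.198.0 - 84.112.198.255) does not contain 84.48.198.232
  84.48.228.0/22 (84.48.228.0 - 84.48.231.255) does not contain 84.48.198.232
Longest matching prefix is /13 -> next hop Router J.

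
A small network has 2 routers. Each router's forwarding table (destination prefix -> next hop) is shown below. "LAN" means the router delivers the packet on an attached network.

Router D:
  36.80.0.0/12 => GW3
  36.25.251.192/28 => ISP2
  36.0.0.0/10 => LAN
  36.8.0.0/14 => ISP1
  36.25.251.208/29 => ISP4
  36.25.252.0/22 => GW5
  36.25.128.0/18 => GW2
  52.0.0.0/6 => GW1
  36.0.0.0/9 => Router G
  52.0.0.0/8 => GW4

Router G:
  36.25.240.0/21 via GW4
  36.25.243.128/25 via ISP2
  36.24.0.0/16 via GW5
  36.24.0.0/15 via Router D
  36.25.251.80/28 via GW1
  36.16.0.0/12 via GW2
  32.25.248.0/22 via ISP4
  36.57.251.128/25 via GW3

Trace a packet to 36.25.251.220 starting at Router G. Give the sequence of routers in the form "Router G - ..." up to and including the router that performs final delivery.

At Router G: longest match for 36.25.251.220 is 36.24.0.0/15 -> Router D
At Router D: longest match for 36.25.251.220 is 36.0.0.0/10 -> LAN

Router G - Router D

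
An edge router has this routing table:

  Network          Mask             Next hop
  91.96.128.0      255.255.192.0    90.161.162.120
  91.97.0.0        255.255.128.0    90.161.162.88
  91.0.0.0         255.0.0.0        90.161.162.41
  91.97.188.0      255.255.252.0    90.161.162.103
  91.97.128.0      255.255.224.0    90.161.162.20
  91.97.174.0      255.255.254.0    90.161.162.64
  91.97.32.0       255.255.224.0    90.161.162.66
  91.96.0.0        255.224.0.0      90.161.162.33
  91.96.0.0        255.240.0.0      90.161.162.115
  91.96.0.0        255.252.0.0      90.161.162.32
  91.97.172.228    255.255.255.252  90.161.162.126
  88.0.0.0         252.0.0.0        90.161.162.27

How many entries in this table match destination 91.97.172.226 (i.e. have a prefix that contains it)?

5

Prefixes containing 91.97.172.226:
  88.0.0.0/6 (88.0.0.0 - 91.255.255.255)
  91.0.0.0/8 (91.0.0.0 - 91.255.255.255)
  91.96.0.0/11 (91.96.0.0 - 91.127.255.255)
  91.96.0.0/12 (91.96.0.0 - 91.111.255.255)
  91.96.0.0/14 (91.96.0.0 - 91.99.255.255)
Total matching entries: 5.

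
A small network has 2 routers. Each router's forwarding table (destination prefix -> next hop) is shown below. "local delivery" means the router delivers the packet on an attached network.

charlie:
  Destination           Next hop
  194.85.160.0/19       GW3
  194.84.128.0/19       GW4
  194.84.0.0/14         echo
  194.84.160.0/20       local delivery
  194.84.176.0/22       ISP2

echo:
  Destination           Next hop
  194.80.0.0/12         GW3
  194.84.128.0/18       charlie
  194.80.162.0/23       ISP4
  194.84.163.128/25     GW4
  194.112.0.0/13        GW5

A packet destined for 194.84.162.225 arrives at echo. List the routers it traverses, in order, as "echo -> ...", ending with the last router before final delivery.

echo -> charlie

At echo: longest match for 194.84.162.225 is 194.84.128.0/18 -> charlie
At charlie: longest match for 194.84.162.225 is 194.84.160.0/20 -> local delivery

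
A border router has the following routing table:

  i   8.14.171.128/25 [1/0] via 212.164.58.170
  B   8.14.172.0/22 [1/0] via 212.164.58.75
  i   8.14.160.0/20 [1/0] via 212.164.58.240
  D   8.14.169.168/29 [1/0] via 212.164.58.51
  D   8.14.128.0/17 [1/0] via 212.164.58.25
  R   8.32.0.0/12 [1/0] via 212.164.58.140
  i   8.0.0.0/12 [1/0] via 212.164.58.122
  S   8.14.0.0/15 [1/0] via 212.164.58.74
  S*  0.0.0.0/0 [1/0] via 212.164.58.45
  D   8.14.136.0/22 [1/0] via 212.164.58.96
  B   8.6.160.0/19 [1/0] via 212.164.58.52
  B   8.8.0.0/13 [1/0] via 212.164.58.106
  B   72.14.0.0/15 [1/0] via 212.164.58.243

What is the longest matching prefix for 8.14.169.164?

Entries matching 8.14.169.164:
  0.0.0.0/0 (default, matches everything)
  8.0.0.0/12 (8.0.0.0 - 8.15.255.255)
  8.8.0.0/13 (8.8.0.0 - 8.15.255.255)
  8.14.0.0/15 (8.14.0.0 - 8.15.255.255)
  8.14.128.0/17 (8.14.128.0 - 8.14.255.255)
  8.14.160.0/20 (8.14.160.0 - 8.14.175.255)
Most specific is 8.14.160.0/20.

8.14.160.0/20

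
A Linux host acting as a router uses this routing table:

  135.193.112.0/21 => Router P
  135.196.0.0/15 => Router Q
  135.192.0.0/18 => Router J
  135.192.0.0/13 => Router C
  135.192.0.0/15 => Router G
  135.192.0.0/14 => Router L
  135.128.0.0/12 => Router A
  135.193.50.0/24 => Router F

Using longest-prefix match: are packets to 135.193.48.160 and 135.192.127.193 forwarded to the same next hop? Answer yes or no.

135.193.48.160: longest match 135.192.0.0/15 -> Router G
135.192.127.193: longest match 135.192.0.0/15 -> Router G

yes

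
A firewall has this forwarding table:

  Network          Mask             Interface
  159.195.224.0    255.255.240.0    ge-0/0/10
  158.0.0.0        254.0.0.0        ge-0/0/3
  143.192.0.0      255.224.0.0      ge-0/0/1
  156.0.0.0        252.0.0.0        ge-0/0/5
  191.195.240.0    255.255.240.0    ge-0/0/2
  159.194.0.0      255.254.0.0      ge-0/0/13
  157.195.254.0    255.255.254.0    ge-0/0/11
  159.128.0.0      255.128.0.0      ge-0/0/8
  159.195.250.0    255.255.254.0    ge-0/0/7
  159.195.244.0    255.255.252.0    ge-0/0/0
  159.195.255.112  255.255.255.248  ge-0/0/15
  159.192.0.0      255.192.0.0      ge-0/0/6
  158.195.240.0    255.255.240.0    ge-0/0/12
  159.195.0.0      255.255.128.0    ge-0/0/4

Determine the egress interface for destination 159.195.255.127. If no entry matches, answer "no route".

ge-0/0/13

Routes whose prefix contains 159.195.255.127:
  156.0.0.0/6 (156.0.0.0 - 159.255.255.255) -> ge-0/0/5
  158.0.0.0/7 (158.0.0.0 - 159.255.255.255) -> ge-0/0/3
  159.128.0.0/9 (159.128.0.0 - 159.255.255.255) -> ge-0/0/8
  159.192.0.0/10 (159.192.0.0 - 159.255.255.255) -> ge-0/0/6
  159.194.0.0/15 (159.194.0.0 - 159.195.255.255) -> ge-0/0/13
More-specific entries that do NOT match:
  159.195.255.112/29 (159.195.255.112 - 159.195.255.119) does not contain 159.195.255.127
  157.195.254.0/23 (157.195.254.0 - 157.195.255.255) does not contain 159.195.255.127
  159.195.250.0/23 (159.195.250.0 - 159.195.251.255) does not contain 159.195.255.127
  159.195.244.0/22 (159.195.244.0 - 159.195.247.255) does not contain 159.195.255.127
  159.195.224.0/20 (159.195.224.0 - 159.195.239.255) does not contain 159.195.255.127
  191.195.240.0/20 (191.195.240.0 - 191.195.255.255) does not contain 159.195.255.127
  158.195.240.0/20 (158.195.240.0 - 158.195.255.255) does not contain 159.195.255.127
  159.195.0.0/17 (159.195.0.0 - 159.195.127.255) does not contain 159.195.255.127
Longest matching prefix is /15 -> interface ge-0/0/13.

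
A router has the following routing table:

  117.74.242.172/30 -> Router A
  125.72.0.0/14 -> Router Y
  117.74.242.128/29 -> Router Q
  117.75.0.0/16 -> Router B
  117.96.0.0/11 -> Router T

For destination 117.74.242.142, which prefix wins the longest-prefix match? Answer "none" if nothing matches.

117.74.242.142 is outside every listed prefix and there is no default route.

none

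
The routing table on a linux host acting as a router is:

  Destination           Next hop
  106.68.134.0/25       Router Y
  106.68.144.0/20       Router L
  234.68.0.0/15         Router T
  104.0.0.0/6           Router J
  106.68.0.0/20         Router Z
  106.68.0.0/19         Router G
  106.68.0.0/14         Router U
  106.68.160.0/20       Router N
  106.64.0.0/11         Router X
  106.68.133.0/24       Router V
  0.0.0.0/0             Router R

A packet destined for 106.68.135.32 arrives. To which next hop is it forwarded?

Routes whose prefix contains 106.68.135.32:
  0.0.0.0/0 (default, matches everything) -> Router R
  104.0.0.0/6 (104.0.0.0 - 107.255.255.255) -> Router J
  106.64.0.0/11 (106.64.0.0 - 106.95.255.255) -> Router X
  106.68.0.0/14 (106.68.0.0 - 106.71.255.255) -> Router U
More-specific entries that do NOT match:
  106.68.134.0/25 (106.68.134.0 - 106.68.134.127) does not contain 106.68.135.32
  106.68.133.0/24 (106.68.133.0 - 106.68.133.255) does not contain 106.68.135.32
  106.68.144.0/20 (106.68.144.0 - 106.68.159.255) does not contain 106.68.135.32
  106.68.0.0/20 (106.68.0.0 - 106.68.15.255) does not contain 106.68.135.32
  106.68.160.0/20 (106.68.160.0 - 106.68.175.255) does not contain 106.68.135.32
  106.68.0.0/19 (106.68.0.0 - 106.68.31.255) does not contain 106.68.135.32
  234.68.0.0/15 (234.68.0.0 - 234.69.255.255) does not contain 106.68.135.32
Longest matching prefix is /14 -> next hop Router U.

Router U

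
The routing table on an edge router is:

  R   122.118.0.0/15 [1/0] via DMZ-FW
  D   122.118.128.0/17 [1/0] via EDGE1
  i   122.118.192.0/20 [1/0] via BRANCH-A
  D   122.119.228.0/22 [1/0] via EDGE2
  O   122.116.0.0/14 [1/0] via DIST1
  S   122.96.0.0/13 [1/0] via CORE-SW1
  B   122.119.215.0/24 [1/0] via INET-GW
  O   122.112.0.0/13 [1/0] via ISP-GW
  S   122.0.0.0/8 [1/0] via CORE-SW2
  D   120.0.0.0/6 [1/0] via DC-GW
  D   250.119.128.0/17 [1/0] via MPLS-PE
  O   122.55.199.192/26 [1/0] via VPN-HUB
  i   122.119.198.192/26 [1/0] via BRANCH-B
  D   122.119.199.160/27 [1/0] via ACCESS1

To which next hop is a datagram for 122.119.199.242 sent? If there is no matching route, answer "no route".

Routes whose prefix contains 122.119.199.242:
  120.0.0.0/6 (120.0.0.0 - 123.255.255.255) -> DC-GW
  122.0.0.0/8 (122.0.0.0 - 122.255.255.255) -> CORE-SW2
  122.112.0.0/13 (122.112.0.0 - 122.119.255.255) -> ISP-GW
  122.116.0.0/14 (122.116.0.0 - 122.119.255.255) -> DIST1
  122.118.0.0/15 (122.118.0.0 - 122.119.255.255) -> DMZ-FW
More-specific entries that do NOT match:
  122.119.199.160/27 (122.119.199.160 - 122.119.199.191) does not contain 122.119.199.242
  122.55.199.192/26 (122.55.199.192 - 122.55.199.255) does not contain 122.119.199.242
  122.119.198.192/26 (122.119.198.192 - 122.119.198.255) does not contain 122.119.199.242
  122.119.215.0/24 (122.119.215.0 - 122.119.215.255) does not contain 122.119.199.242
  122.119.228.0/22 (122.119.228.0 - 122.119.231.255) does not contain 122.119.199.242
  122.118.192.0/20 (122.118.192.0 - 122.118.207.255) does not contain 122.119.199.242
  122.118.128.0/17 (122.118.128.0 - 122.118.255.255) does not contain 122.119.199.242
  250.119.128.0/17 (250.119.128.0 - 250.119.255.255) does not contain 122.119.199.242
Longest matching prefix is /15 -> next hop DMZ-FW.

DMZ-FW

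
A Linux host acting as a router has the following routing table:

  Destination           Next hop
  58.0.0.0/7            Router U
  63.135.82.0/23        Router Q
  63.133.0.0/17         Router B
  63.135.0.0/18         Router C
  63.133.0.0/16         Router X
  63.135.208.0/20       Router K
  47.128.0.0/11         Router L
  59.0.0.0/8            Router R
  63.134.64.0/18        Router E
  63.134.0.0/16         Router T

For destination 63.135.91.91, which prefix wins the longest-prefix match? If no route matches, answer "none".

63.135.91.91 is outside every listed prefix and there is no default route.

none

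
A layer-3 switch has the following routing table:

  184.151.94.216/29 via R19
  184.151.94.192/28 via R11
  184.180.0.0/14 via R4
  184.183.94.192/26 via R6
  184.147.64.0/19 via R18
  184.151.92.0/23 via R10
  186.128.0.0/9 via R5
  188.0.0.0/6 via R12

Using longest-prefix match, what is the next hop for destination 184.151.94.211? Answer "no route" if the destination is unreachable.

No entry's prefix contains 184.151.94.211; there is no default route.

no route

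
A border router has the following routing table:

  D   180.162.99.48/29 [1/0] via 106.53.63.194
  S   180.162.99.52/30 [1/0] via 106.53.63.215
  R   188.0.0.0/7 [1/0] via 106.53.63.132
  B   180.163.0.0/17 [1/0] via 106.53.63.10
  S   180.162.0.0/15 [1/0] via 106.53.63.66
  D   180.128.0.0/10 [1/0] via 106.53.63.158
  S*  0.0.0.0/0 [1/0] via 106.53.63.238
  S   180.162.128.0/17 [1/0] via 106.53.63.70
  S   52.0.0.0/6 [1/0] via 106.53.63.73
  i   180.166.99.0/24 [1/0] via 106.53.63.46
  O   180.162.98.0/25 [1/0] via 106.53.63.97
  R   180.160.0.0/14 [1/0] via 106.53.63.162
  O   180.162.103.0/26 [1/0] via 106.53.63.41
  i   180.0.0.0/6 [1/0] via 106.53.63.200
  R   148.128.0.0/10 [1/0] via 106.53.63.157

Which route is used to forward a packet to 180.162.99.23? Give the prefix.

Entries matching 180.162.99.23:
  0.0.0.0/0 (default, matches everything)
  180.0.0.0/6 (180.0.0.0 - 183.255.255.255)
  180.128.0.0/10 (180.128.0.0 - 180.191.255.255)
  180.160.0.0/14 (180.160.0.0 - 180.163.255.255)
  180.162.0.0/15 (180.162.0.0 - 180.163.255.255)
Most specific is 180.162.0.0/15.

180.162.0.0/15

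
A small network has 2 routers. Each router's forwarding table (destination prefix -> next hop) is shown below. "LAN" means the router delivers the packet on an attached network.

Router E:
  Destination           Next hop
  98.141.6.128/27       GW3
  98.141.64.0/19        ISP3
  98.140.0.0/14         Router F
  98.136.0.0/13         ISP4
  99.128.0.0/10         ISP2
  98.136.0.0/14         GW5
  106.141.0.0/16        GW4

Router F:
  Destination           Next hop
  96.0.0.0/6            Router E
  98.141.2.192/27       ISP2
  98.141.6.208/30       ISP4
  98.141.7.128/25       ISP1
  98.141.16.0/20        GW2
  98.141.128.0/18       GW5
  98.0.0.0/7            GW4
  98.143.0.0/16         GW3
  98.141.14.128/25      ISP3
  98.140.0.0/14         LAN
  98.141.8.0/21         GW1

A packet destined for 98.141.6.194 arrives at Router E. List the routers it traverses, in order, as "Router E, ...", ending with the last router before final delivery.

Router E, Router F

At Router E: longest match for 98.141.6.194 is 98.140.0.0/14 -> Router F
At Router F: longest match for 98.141.6.194 is 98.140.0.0/14 -> LAN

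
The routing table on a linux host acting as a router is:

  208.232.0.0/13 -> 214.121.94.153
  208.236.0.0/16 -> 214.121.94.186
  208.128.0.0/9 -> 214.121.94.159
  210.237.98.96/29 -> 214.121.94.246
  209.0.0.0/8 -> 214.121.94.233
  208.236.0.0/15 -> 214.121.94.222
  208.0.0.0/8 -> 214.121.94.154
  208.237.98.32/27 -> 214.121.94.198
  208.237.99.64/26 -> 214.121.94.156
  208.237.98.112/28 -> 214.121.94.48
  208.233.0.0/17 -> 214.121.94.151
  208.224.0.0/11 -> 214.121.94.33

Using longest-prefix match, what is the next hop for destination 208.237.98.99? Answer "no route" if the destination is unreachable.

Routes whose prefix contains 208.237.98.99:
  208.0.0.0/8 (208.0.0.0 - 208.255.255.255) -> 214.121.94.154
  208.128.0.0/9 (208.128.0.0 - 208.255.255.255) -> 214.121.94.159
  208.224.0.0/11 (208.224.0.0 - 208.255.255.255) -> 214.121.94.33
  208.232.0.0/13 (208.232.0.0 - 208.239.255.255) -> 214.121.94.153
  208.236.0.0/15 (208.236.0.0 - 208.237.255.255) -> 214.121.94.222
More-specific entries that do NOT match:
  210.237.98.96/29 (210.237.98.96 - 210.237.98.103) does not contain 208.237.98.99
  208.237.98.112/28 (208.237.98.112 - 208.237.98.127) does not contain 208.237.98.99
  208.237.98.32/27 (208.237.98.32 - 208.237.98.63) does not contain 208.237.98.99
  208.237.99.64/26 (208.237.99.64 - 208.237.99.127) does not contain 208.237.98.99
  208.233.0.0/17 (208.233.0.0 - 208.233.127.255) does not contain 208.237.98.99
  208.236.0.0/16 (208.236.0.0 - 208.236.255.255) does not contain 208.237.98.99
Longest matching prefix is /15 -> next hop 214.121.94.222.

214.121.94.222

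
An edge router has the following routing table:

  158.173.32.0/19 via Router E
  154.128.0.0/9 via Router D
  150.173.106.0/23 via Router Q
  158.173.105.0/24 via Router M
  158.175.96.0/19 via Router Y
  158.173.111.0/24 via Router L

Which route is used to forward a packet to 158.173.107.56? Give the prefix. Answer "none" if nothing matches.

none

158.173.107.56 is outside every listed prefix and there is no default route.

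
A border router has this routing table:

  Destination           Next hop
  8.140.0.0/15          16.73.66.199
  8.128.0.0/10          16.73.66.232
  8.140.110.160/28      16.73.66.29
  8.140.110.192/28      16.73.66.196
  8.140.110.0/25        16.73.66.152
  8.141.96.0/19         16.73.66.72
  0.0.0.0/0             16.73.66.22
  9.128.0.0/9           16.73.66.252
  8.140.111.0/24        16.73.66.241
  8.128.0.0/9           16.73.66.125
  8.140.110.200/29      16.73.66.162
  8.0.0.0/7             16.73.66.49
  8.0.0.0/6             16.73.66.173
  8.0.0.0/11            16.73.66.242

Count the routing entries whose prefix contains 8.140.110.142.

6

Prefixes containing 8.140.110.142:
  0.0.0.0/0 (default, matches everything)
  8.0.0.0/6 (8.0.0.0 - 11.255.255.255)
  8.0.0.0/7 (8.0.0.0 - 9.255.255.255)
  8.128.0.0/9 (8.128.0.0 - 8.255.255.255)
  8.128.0.0/10 (8.128.0.0 - 8.191.255.255)
  8.140.0.0/15 (8.140.0.0 - 8.141.255.255)
Total matching entries: 6.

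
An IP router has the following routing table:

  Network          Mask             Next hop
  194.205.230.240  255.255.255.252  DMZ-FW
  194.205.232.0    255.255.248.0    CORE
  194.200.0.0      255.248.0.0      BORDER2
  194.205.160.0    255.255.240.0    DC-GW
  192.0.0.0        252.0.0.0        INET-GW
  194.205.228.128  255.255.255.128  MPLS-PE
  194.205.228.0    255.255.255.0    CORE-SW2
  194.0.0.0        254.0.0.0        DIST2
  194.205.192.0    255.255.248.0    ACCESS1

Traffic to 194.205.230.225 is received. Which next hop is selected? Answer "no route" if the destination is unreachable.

Routes whose prefix contains 194.205.230.225:
  192.0.0.0/6 (192.0.0.0 - 195.255.255.255) -> INET-GW
  194.0.0.0/7 (194.0.0.0 - 195.255.255.255) -> DIST2
  194.200.0.0/13 (194.200.0.0 - 194.207.255.255) -> BORDER2
More-specific entries that do NOT match:
  194.205.230.240/30 (194.205.230.240 - 194.205.230.243) does not contain 194.205.230.225
  194.205.228.128/25 (194.205.228.128 - 194.205.228.255) does not contain 194.205.230.225
  194.205.228.0/24 (194.205.228.0 - 194.205.228.255) does not contain 194.205.230.225
  194.205.232.0/21 (194.205.232.0 - 194.205.239.255) does not contain 194.205.230.225
  194.205.192.0/21 (194.205.192.0 - 194.205.199.255) does not contain 194.205.230.225
  194.205.160.0/20 (194.205.160.0 - 194.205.175.255) does not contain 194.205.230.225
Longest matching prefix is /13 -> next hop BORDER2.

BORDER2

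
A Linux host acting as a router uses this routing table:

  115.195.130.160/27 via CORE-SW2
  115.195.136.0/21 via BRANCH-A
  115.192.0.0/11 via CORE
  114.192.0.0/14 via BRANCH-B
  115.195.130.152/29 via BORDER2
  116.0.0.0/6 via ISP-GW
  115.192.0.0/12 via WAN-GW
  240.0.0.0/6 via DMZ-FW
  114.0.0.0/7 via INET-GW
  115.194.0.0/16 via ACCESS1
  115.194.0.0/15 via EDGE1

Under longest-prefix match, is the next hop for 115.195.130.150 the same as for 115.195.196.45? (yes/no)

yes

115.195.130.150: longest match 115.194.0.0/15 -> EDGE1
115.195.196.45: longest match 115.194.0.0/15 -> EDGE1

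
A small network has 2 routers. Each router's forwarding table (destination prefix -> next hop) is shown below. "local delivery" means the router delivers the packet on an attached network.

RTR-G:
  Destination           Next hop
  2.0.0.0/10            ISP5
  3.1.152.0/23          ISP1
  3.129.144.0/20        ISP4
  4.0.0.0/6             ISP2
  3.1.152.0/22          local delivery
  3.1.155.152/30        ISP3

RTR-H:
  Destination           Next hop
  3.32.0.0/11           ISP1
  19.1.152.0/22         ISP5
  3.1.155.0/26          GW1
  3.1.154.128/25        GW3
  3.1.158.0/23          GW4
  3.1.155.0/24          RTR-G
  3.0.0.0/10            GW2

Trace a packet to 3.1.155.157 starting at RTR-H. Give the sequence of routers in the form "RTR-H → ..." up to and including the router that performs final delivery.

At RTR-H: longest match for 3.1.155.157 is 3.1.155.0/24 -> RTR-G
At RTR-G: longest match for 3.1.155.157 is 3.1.152.0/22 -> local delivery

RTR-H → RTR-G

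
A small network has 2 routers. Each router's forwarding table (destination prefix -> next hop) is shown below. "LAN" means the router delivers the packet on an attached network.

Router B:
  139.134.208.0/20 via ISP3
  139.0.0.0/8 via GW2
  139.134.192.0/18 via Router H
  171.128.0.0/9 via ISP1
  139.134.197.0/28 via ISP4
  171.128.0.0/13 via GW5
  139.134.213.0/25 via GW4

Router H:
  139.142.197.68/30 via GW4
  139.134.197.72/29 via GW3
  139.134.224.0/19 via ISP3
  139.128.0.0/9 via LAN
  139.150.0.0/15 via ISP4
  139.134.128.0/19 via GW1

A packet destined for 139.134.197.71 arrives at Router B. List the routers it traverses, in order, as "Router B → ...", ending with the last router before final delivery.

At Router B: longest match for 139.134.197.71 is 139.134.192.0/18 -> Router H
At Router H: longest match for 139.134.197.71 is 139.128.0.0/9 -> LAN

Router B → Router H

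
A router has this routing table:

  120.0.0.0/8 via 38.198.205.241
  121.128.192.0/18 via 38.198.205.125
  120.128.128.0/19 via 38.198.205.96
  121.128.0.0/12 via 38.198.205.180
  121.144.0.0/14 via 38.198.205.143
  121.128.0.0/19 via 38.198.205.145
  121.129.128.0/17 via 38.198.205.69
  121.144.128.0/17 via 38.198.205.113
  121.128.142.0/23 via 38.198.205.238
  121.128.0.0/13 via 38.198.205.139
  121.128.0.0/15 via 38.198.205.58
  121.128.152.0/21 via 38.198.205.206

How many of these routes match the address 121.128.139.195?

Prefixes containing 121.128.139.195:
  121.128.0.0/12 (121.128.0.0 - 121.143.255.255)
  121.128.0.0/13 (121.128.0.0 - 121.135.255.255)
  121.128.0.0/15 (121.128.0.0 - 121.129.255.255)
Total matching entries: 3.

3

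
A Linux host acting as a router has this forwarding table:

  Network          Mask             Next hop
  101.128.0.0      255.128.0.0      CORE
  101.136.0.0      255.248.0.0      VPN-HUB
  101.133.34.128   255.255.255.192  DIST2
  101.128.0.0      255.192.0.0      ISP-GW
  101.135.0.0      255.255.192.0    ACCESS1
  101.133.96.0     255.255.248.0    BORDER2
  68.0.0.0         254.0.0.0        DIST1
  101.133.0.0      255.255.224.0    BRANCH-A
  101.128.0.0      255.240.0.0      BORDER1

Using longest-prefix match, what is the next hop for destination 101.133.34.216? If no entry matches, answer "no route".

Routes whose prefix contains 101.133.34.216:
  101.128.0.0/9 (101.128.0.0 - 101.255.255.255) -> CORE
  101.128.0.0/10 (101.128.0.0 - 101.191.255.255) -> ISP-GW
  101.128.0.0/12 (101.128.0.0 - 101.143.255.255) -> BORDER1
More-specific entries that do NOT match:
  101.133.34.128/26 (101.133.34.128 - 101.133.34.191) does not contain 101.133.34.216
  101.133.96.0/21 (101.133.96.0 - 101.133.103.255) does not contain 101.133.34.216
  101.133.0.0/19 (101.133.0.0 - 101.133.31.255) does not contain 101.133.34.216
  101.135.0.0/18 (101.135.0.0 - 101.135.63.255) does not contain 101.133.34.216
  101.136.0.0/13 (101.136.0.0 - 101.143.255.255) does not contain 101.133.34.216
Longest matching prefix is /12 -> next hop BORDER1.

BORDER1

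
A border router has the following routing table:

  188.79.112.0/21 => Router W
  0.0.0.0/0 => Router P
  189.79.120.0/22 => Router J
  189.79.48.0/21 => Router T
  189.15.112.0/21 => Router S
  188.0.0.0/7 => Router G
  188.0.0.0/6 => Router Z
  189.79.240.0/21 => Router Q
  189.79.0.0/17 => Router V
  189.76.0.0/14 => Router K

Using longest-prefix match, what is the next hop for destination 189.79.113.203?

Routes whose prefix contains 189.79.113.203:
  0.0.0.0/0 (default, matches everything) -> Router P
  188.0.0.0/6 (188.0.0.0 - 191.255.255.255) -> Router Z
  188.0.0.0/7 (188.0.0.0 - 189.255.255.255) -> Router G
  189.76.0.0/14 (189.76.0.0 - 189.79.255.255) -> Router K
  189.79.0.0/17 (189.79.0.0 - 189.79.127.255) -> Router V
More-specific entries that do NOT match:
  189.79.120.0/22 (189.79.120.0 - 189.79.123.255) does not contain 189.79.113.203
  188.79.112.0/21 (188.79.112.0 - 188.79.119.255) does not contain 189.79.113.203
  189.79.48.0/21 (189.79.48.0 - 189.79.55.255) does not contain 189.79.113.203
  189.15.112.0/21 (189.15.112.0 - 189.15.119.255) does not contain 189.79.113.203
  189.79.240.0/21 (189.79.240.0 - 189.79.247.255) does not contain 189.79.113.203
Longest matching prefix is /17 -> next hop Router V.

Router V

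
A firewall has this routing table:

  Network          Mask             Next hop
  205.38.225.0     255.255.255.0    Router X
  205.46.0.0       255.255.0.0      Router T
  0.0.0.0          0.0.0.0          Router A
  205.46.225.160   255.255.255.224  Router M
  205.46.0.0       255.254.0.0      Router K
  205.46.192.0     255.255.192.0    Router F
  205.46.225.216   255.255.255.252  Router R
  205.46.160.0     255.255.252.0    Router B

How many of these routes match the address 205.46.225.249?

4

Prefixes containing 205.46.225.249:
  0.0.0.0/0 (default, matches everything)
  205.46.0.0/15 (205.46.0.0 - 205.47.255.255)
  205.46.0.0/16 (205.46.0.0 - 205.46.255.255)
  205.46.192.0/18 (205.46.192.0 - 205.46.255.255)
Total matching entries: 4.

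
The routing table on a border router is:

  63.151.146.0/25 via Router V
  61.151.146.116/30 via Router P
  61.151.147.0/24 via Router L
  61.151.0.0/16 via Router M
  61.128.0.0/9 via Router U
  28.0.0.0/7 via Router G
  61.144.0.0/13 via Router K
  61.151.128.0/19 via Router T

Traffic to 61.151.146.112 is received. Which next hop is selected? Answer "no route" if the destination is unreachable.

Router T

Routes whose prefix contains 61.151.146.112:
  61.128.0.0/9 (61.128.0.0 - 61.255.255.255) -> Router U
  61.144.0.0/13 (61.144.0.0 - 61.151.255.255) -> Router K
  61.151.0.0/16 (61.151.0.0 - 61.151.255.255) -> Router M
  61.151.128.0/19 (61.151.128.0 - 61.151.159.255) -> Router T
More-specific entries that do NOT match:
  61.151.146.116/30 (61.151.146.116 - 61.151.146.119) does not contain 61.151.146.112
  63.151.146.0/25 (63.151.146.0 - 63.151.146.127) does not contain 61.151.146.112
  61.151.147.0/24 (61.151.147.0 - 61.151.147.255) does not contain 61.151.146.112
Longest matching prefix is /19 -> next hop Router T.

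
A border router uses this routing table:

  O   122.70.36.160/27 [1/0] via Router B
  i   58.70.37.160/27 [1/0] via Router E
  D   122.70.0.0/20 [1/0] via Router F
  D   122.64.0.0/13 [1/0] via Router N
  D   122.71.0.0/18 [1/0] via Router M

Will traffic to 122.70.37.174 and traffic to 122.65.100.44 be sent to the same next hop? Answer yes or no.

yes

122.70.37.174: longest match 122.64.0.0/13 -> Router N
122.65.100.44: longest match 122.64.0.0/13 -> Router N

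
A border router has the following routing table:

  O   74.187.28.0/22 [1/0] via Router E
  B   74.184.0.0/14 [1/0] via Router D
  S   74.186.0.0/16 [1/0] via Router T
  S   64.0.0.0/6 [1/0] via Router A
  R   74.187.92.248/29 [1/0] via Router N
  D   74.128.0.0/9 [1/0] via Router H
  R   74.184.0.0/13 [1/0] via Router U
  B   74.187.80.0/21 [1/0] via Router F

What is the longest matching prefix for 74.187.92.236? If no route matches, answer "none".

74.184.0.0/14

Entries matching 74.187.92.236:
  74.128.0.0/9 (74.128.0.0 - 74.255.255.255)
  74.184.0.0/13 (74.184.0.0 - 74.191.255.255)
  74.184.0.0/14 (74.184.0.0 - 74.187.255.255)
Most specific is 74.184.0.0/14.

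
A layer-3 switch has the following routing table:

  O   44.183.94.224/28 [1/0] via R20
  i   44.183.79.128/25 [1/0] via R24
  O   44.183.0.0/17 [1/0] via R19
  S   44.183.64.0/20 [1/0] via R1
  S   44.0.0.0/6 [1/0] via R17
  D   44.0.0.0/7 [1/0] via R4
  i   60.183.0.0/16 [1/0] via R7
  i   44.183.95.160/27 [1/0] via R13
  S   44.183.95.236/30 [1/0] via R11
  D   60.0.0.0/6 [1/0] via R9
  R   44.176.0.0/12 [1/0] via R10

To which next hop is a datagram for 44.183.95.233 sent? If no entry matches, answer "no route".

Routes whose prefix contains 44.183.95.233:
  44.0.0.0/6 (44.0.0.0 - 47.255.255.255) -> R17
  44.0.0.0/7 (44.0.0.0 - 45.255.255.255) -> R4
  44.176.0.0/12 (44.176.0.0 - 44.191.255.255) -> R10
  44.183.0.0/17 (44.183.0.0 - 44.183.127.255) -> R19
More-specific entries that do NOT match:
  44.183.95.236/30 (44.183.95.236 - 44.183.95.239) does not contain 44.183.95.233
  44.183.94.224/28 (44.183.94.224 - 44.183.94.239) does not contain 44.183.95.233
  44.183.95.160/27 (44.183.95.160 - 44.183.95.191) does not contain 44.183.95.233
  44.183.79.128/25 (44.183.79.128 - 44.183.79.255) does not contain 44.183.95.233
  44.183.64.0/20 (44.183.64.0 - 44.183.79.255) does not contain 44.183.95.233
Longest matching prefix is /17 -> next hop R19.

R19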